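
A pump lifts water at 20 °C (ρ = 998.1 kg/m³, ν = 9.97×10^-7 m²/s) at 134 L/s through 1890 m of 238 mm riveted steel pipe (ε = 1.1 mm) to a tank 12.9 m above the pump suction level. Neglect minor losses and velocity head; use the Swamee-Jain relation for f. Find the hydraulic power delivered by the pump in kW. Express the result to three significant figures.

V = 4Q/(πD²) = 3.012 m/s; Re = 7.19×10^5; ε/D = 0.00462; f = 0.02987
h_f = f(L/D)V²/2g = 109.7 m
Total head H = z + h_f = 12.9 + 109.7 = 122.6 m
P_hyd = ρgQH = 998.1·9.81·0.134·122.6 = 160.9 kW

P_hyd ≈ 161 kW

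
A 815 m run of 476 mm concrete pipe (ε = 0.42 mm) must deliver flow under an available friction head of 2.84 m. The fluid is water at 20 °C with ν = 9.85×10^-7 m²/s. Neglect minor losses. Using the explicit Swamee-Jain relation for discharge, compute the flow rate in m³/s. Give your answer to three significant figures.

Swamee-Jain (Type II): Q = -0.965·√(gD⁵h_f/L)·ln[ε/(3.7D) + √(3.17ν²L/(gD³h_f))]
√(gD⁵h_f/L) = √(9.81·0.476⁵·2.84/815) = 0.02890
ε/(3.7D) = 2.38×10^-4; √(3.17ν²L/(gD³h_f)) = 2.89×10^-5
Q = -0.965·0.02890·ln(2.674×10^-4) = 0.2295 m³/s
Check: V = 1.29 m/s, Re = 6.23×10^5, f = 0.01969, h_f = 2.86 m ≈ 2.84 m ✓

Q ≈ 0.229 m³/s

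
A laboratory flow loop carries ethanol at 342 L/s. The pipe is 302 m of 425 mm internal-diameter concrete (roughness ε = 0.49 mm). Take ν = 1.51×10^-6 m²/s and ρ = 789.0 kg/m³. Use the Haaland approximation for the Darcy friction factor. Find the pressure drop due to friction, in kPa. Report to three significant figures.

V = 4Q/(πD²) = 4·0.342/(π·0.425²) = 2.411 m/s
Re = VD/ν = 2.411·0.425/1.51×10^-6 = 6.79×10^5 → turbulent
ε/D = 0.49/425 = 0.00115
Haaland: f = 0.02073
h_f = f(L/D)V²/(2g) = 0.02073·(302/0.425)·2.411²/(2·9.81) = 4.363 m
Δp = ρg·h_f = 789.0·9.81·4.363 = 33.77 kPa

Δp ≈ 33.8 kPa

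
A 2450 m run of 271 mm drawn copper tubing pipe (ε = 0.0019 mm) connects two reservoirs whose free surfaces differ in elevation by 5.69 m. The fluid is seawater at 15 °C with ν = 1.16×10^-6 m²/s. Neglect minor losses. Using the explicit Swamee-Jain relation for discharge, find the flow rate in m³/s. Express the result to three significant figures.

Q ≈ 0.0514 m³/s

Swamee-Jain (Type II): Q = -0.965·√(gD⁵h_f/L)·ln[ε/(3.7D) + √(3.17ν²L/(gD³h_f))]
√(gD⁵h_f/L) = √(9.81·0.271⁵·5.69/2450) = 0.005771
ε/(3.7D) = 1.89×10^-6; √(3.17ν²L/(gD³h_f)) = 9.70×10^-5
Q = -0.965·0.005771·ln(9.888×10^-5) = 0.05135 m³/s
Check: V = 0.890 m/s, Re = 2.08×10^5, f = 0.01548, h_f = 5.65 m ≈ 5.69 m ✓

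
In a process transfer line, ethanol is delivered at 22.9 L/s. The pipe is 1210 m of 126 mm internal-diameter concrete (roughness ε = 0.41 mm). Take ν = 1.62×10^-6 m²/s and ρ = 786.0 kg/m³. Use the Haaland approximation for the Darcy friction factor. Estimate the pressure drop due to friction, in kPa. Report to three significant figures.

Δp ≈ 352 kPa

V = 4Q/(πD²) = 4·0.0229/(π·0.126²) = 1.837 m/s
Re = VD/ν = 1.837·0.126/1.62×10^-6 = 1.43×10^5 → turbulent
ε/D = 0.41/126 = 0.00325
Haaland: f = 0.02762
h_f = f(L/D)V²/(2g) = 0.02762·(1210/0.126)·1.837²/(2·9.81) = 45.59 m
Δp = ρg·h_f = 786.0·9.81·45.59 = 351.5 kPa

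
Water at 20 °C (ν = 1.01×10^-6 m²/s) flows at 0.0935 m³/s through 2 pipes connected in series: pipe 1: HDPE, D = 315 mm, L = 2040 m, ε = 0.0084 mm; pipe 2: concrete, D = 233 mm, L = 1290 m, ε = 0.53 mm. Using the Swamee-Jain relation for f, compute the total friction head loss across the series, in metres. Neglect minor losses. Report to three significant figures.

Pipe 1: V = 1.200 m/s, Re = 3.74×10^5, ε/D = 2.67×10^-5, f = 0.01415, h_1 = f(L/D)V²/2g = 6.722 m
Pipe 2: V = 2.193 m/s, Re = 5.06×10^5, ε/D = 0.00227, f = 0.02468, h_2 = f(L/D)V²/2g = 33.49 m
Series → Q common, losses add: H = Σh = 40.22 m

H ≈ 40.2 m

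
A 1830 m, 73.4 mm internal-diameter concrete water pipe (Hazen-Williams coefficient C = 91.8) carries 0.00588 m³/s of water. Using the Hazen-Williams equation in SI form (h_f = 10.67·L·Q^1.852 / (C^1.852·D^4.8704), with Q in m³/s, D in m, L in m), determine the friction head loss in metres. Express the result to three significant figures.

h_f = 10.67·1830·0.00588^1.852 / (91.8^1.852·0.0734^4.8704) = 111.9 m

h_f ≈ 112 m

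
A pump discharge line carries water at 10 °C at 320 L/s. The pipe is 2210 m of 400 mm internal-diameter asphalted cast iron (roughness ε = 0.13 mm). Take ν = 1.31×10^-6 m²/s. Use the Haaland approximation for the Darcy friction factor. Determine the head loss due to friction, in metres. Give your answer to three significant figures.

h_f ≈ 29.2 m

V = 4Q/(πD²) = 4·0.320/(π·0.400²) = 2.546 m/s
Re = VD/ν = 2.546·0.400/1.31×10^-6 = 7.78×10^5 → turbulent
ε/D = 0.13/400 = 3.25×10^-4
Haaland: f = 0.01598
h_f = f(L/D)V²/(2g) = 0.01598·(2210/0.400)·2.546²/(2·9.81) = 29.18 m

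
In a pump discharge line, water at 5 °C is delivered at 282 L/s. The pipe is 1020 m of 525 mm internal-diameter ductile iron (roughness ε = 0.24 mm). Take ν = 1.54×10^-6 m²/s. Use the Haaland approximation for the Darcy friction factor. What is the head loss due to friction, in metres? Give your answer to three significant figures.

V = 4Q/(πD²) = 4·0.282/(π·0.525²) = 1.303 m/s
Re = VD/ν = 1.303·0.525/1.54×10^-6 = 4.44×10^5 → turbulent
ε/D = 0.24/525 = 4.57×10^-4
Haaland: f = 0.01740
h_f = f(L/D)V²/(2g) = 0.01740·(1020/0.525)·1.303²/(2·9.81) = 2.924 m

h_f ≈ 2.92 m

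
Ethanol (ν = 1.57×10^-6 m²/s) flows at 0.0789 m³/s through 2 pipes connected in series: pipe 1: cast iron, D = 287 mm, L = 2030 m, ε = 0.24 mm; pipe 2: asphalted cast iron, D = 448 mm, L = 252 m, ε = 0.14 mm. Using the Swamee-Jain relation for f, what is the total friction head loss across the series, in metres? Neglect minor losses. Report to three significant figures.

H ≈ 11.1 m

Pipe 1: V = 1.220 m/s, Re = 2.23×10^5, ε/D = 8.36×10^-4, f = 0.02038, h_1 = f(L/D)V²/2g = 10.93 m
Pipe 2: V = 0.5005 m/s, Re = 1.43×10^5, ε/D = 3.13×10^-4, f = 0.01861, h_2 = f(L/D)V²/2g = 0.1337 m
Series → Q common, losses add: H = Σh = 11.06 m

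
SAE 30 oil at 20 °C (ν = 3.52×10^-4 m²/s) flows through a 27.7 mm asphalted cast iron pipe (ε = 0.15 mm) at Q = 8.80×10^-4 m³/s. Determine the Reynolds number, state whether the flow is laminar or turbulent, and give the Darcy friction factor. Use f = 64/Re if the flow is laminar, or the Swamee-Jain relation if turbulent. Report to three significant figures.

V = 4Q/(πD²) = 1.460 m/s
Re = VD/ν = 1.460·0.0277/3.52×10^-4 = 115
Re < 2300 → laminar → f = 64/Re = 0.5569

Re ≈ 115; laminar; f = 64/Re ≈ 0.557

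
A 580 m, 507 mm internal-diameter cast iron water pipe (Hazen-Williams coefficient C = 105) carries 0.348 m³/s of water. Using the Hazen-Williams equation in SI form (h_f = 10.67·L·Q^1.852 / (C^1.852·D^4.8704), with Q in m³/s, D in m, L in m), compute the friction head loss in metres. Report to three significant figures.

h_f ≈ 4.33 m

h_f = 10.67·580·0.348^1.852 / (105^1.852·0.507^4.8704) = 4.326 m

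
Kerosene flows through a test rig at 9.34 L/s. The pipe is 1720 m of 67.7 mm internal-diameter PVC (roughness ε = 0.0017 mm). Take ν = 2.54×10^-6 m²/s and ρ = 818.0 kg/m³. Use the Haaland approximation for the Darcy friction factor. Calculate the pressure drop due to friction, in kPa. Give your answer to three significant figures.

Δp ≈ 1350 kPa

V = 4Q/(πD²) = 4·0.00934/(π·0.0677²) = 2.595 m/s
Re = VD/ν = 2.595·0.0677/2.54×10^-6 = 6.92×10^4 → turbulent
ε/D = 0.0017/67.7 = 2.51×10^-5
Haaland: f = 0.01936
h_f = f(L/D)V²/(2g) = 0.01936·(1720/0.0677)·2.595²/(2·9.81) = 168.7 m
Δp = ρg·h_f = 818.0·9.81·168.7 = 1354 kPa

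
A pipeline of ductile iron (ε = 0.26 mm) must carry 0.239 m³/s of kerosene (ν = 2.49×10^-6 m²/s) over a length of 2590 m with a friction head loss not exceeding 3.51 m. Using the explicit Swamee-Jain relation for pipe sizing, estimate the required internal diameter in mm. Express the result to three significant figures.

Swamee-Jain (Type III): D = 0.66·[ε^1.25·(LQ²/(gh_f))^4.75 + ν·Q^9.4·(L/(gh_f))^5.2]^0.04
LQ²/(gh_f) = 4.297; L/(gh_f) = 75.22
Term 1 = ε^1.25·(…)^4.75 = 0.0336; Term 2 = ν·Q^9.4·(…)^5.2 = 0.0204
D = 0.66·(0.0336 + 0.0204)^0.04 = 0.5873 m = 587 mm
Check: V = 0.882 m/s, Re = 2.08×10^5, f = 0.01856, h_f = 3.25 m ≈ 3.51 m ✓

D ≈ 587 mm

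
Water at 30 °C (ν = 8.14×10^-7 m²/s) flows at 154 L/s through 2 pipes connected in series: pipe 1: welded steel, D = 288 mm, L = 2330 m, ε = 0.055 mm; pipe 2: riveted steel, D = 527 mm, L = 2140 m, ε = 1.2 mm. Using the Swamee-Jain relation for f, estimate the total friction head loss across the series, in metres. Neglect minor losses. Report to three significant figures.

H ≈ 36.7 m

Pipe 1: V = 2.364 m/s, Re = 8.36×10^5, ε/D = 1.91×10^-4, f = 0.01483, h_1 = f(L/D)V²/2g = 34.18 m
Pipe 2: V = 0.7060 m/s, Re = 4.57×10^5, ε/D = 0.00228, f = 0.02473, h_2 = f(L/D)V²/2g = 2.551 m
Series → Q common, losses add: H = Σh = 36.73 m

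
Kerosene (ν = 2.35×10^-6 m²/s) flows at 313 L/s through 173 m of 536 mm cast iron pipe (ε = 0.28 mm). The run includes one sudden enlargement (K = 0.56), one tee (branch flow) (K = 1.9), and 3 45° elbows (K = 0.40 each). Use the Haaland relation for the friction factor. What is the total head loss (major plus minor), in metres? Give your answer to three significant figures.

V = 4Q/(πD²) = 1.387 m/s; V²/2g = 0.09807 m
Re = 3.16×10^5, ε/D = 5.22×10^-4 → f = 0.01814 (Haaland)
Major: h_f = f(L/D)·V²/2g = 0.01814·322.8·0.09807 = 0.5743 m
Minor: ΣK = 3.66; h_m = ΣK·V²/2g = 0.3589 m
Total H_L = 0.5743 + 0.3589 = 0.9332 m

H_L ≈ 0.933 m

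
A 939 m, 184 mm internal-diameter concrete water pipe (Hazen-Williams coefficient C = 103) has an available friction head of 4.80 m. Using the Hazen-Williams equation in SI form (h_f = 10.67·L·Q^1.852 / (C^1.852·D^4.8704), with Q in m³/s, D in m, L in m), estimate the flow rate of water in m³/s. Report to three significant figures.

Rearranging: Q = [h_f·C^1.852·D^4.8704 / (10.67·L)]^(1/1.852)
Q = [4.80·103^1.852·0.184^4.8704 / (10.67·939)]^0.540 = 0.01936 m³/s

Q ≈ 0.0194 m³/s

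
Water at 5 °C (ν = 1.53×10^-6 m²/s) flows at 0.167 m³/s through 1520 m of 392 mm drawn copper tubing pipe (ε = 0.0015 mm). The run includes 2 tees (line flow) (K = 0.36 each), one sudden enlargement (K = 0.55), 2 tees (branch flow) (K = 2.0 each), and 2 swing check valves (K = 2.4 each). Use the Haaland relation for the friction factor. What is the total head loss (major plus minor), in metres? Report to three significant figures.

H_L ≈ 6.26 m

V = 4Q/(πD²) = 1.384 m/s; V²/2g = 0.09759 m
Re = 3.55×10^5, ε/D = 3.83×10^-6 → f = 0.01394 (Haaland)
Major: h_f = f(L/D)·V²/2g = 0.01394·3878·0.09759 = 5.274 m
Minor: ΣK = 10.1; h_m = ΣK·V²/2g = 0.9827 m
Total H_L = 5.274 + 0.9827 = 6.257 m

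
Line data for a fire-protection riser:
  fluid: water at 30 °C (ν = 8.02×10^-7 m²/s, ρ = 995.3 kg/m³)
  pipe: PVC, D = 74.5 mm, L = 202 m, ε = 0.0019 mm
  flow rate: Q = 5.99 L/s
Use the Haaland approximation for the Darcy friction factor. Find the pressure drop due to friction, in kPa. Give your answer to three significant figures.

Δp ≈ 43.5 kPa

V = 4Q/(πD²) = 4·0.00599/(π·0.0745²) = 1.374 m/s
Re = VD/ν = 1.374·0.0745/8.02×10^-7 = 1.28×10^5 → turbulent
ε/D = 0.0019/74.5 = 2.55×10^-5
Haaland: f = 0.01707
h_f = f(L/D)V²/(2g) = 0.01707·(202/0.0745)·1.374²/(2·9.81) = 4.454 m
Δp = ρg·h_f = 995.3·9.81·4.454 = 43.49 kPa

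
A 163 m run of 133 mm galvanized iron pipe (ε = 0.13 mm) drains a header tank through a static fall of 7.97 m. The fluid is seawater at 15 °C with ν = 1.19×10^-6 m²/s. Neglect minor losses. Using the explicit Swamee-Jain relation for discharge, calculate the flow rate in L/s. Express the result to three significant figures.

Q ≈ 34.6 L/s

Swamee-Jain (Type II): Q = -0.965·√(gD⁵h_f/L)·ln[ε/(3.7D) + √(3.17ν²L/(gD³h_f))]
√(gD⁵h_f/L) = √(9.81·0.133⁵·7.97/163) = 0.004468
ε/(3.7D) = 2.64×10^-4; √(3.17ν²L/(gD³h_f)) = 6.31×10^-5
Q = -0.965·0.004468·ln(3.272×10^-4) = 0.03460 m³/s
Check: V = 2.49 m/s, Re = 2.78×10^5, f = 0.02073, h_f = 8.03 m ≈ 7.97 m ✓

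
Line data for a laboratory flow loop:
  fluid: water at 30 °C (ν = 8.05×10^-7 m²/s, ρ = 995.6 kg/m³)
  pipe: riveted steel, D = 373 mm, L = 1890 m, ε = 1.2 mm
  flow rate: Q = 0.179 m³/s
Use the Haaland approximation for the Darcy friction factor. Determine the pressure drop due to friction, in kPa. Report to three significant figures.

V = 4Q/(πD²) = 4·0.179/(π·0.373²) = 1.638 m/s
Re = VD/ν = 1.638·0.373/8.05×10^-7 = 7.59×10^5 → turbulent
ε/D = 1.2/373 = 0.00322
Haaland: f = 0.02689
h_f = f(L/D)V²/(2g) = 0.02689·(1890/0.373)·1.638²/(2·9.81) = 18.64 m
Δp = ρg·h_f = 995.6·9.81·18.64 = 182.0 kPa

Δp ≈ 182 kPa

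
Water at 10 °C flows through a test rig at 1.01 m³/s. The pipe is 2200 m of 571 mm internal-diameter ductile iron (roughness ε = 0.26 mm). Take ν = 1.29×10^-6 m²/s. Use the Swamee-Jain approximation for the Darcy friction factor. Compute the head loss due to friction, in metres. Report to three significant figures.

V = 4Q/(πD²) = 4·1.01/(π·0.571²) = 3.944 m/s
Re = VD/ν = 3.944·0.571/1.29×10^-6 = 1.75×10^6 → turbulent
ε/D = 0.26/571 = 4.55×10^-4
Swamee-Jain: f = 0.01675
h_f = f(L/D)V²/(2g) = 0.01675·(2200/0.571)·3.944²/(2·9.81) = 51.16 m

h_f ≈ 51.2 m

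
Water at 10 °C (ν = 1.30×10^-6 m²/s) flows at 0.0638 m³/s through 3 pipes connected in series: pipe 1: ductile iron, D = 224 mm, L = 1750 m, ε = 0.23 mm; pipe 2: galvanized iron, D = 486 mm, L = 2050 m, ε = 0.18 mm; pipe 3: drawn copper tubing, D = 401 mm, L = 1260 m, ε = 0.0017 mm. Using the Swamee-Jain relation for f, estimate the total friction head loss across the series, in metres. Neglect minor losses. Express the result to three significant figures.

Pipe 1: V = 1.619 m/s, Re = 2.79×10^5, ε/D = 0.00103, f = 0.02093, h_1 = f(L/D)V²/2g = 21.84 m
Pipe 2: V = 0.3439 m/s, Re = 1.29×10^5, ε/D = 3.70×10^-4, f = 0.01917, h_2 = f(L/D)V²/2g = 0.4875 m
Pipe 3: V = 0.5052 m/s, Re = 1.56×10^5, ε/D = 4.24×10^-6, f = 0.01635, h_3 = f(L/D)V²/2g = 0.6682 m
Series → Q common, losses add: H = Σh = 23.00 m

H ≈ 23.0 m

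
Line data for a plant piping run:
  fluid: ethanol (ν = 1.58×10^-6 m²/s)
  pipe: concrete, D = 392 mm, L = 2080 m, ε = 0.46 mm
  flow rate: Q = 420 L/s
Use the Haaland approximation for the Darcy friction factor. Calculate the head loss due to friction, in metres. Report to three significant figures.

h_f ≈ 67.9 m

V = 4Q/(πD²) = 4·0.420/(π·0.392²) = 3.480 m/s
Re = VD/ν = 3.480·0.392/1.58×10^-6 = 8.63×10^5 → turbulent
ε/D = 0.46/392 = 0.00117
Haaland: f = 0.02074
h_f = f(L/D)V²/(2g) = 0.02074·(2080/0.392)·3.480²/(2·9.81) = 67.92 m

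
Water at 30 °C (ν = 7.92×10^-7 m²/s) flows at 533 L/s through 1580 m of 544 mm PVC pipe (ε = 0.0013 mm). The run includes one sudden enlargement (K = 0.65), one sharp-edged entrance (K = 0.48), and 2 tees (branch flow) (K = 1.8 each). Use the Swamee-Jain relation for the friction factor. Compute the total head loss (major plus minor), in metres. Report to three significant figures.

H_L ≈ 9.71 m

V = 4Q/(πD²) = 2.293 m/s; V²/2g = 0.2680 m
Re = 1.58×10^6, ε/D = 2.39×10^-6 → f = 0.01085 (Swamee-Jain)
Major: h_f = f(L/D)·V²/2g = 0.01085·2904·0.2680 = 8.445 m
Minor: ΣK = 4.73; h_m = ΣK·V²/2g = 1.268 m
Total H_L = 8.445 + 1.268 = 9.713 m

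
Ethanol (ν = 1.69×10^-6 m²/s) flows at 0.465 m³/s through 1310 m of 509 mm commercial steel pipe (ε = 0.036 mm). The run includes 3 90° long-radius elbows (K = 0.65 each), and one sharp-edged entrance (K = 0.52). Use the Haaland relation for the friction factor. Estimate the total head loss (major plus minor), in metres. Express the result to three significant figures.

V = 4Q/(πD²) = 2.285 m/s; V²/2g = 0.2662 m
Re = 6.88×10^5, ε/D = 7.07×10^-5 → f = 0.01339 (Haaland)
Major: h_f = f(L/D)·V²/2g = 0.01339·2574·0.2662 = 9.173 m
Minor: ΣK = 2.47; h_m = ΣK·V²/2g = 0.6574 m
Total H_L = 9.173 + 0.6574 = 9.830 m

H_L ≈ 9.83 m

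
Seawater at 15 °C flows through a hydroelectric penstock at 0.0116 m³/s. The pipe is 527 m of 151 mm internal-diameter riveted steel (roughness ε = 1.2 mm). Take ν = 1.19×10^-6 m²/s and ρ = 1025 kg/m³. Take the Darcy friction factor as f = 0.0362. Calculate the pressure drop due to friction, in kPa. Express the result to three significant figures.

V = 4Q/(πD²) = 4·0.0116/(π·0.151²) = 0.6478 m/s
h_f = f(L/D)V²/(2g) = 0.03620·(527/0.151)·0.6478²/(2·9.81) = 2.702 m
Δp = ρg·h_f = 1025·9.81·2.702 = 27.17 kPa

Δp ≈ 27.2 kPa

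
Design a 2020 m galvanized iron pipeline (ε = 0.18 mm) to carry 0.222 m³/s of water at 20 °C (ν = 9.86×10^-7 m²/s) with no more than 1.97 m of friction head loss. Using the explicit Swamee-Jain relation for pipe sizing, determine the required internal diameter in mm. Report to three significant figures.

D ≈ 594 mm

Swamee-Jain (Type III): D = 0.66·[ε^1.25·(LQ²/(gh_f))^4.75 + ν·Q^9.4·(L/(gh_f))^5.2]^0.04
LQ²/(gh_f) = 5.151; L/(gh_f) = 104.5
Term 1 = ε^1.25·(…)^4.75 = 0.0502; Term 2 = ν·Q^9.4·(…)^5.2 = 0.0224
D = 0.66·(0.0502 + 0.0224)^0.04 = 0.5943 m = 594 mm
Check: V = 0.800 m/s, Re = 4.82×10^5, f = 0.01644, h_f = 1.82 m ≈ 1.97 m ✓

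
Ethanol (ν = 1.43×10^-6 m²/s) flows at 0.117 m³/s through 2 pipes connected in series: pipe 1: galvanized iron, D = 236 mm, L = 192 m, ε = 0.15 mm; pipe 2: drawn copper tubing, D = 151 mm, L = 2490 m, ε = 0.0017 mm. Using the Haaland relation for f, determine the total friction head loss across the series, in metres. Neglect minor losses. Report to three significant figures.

Pipe 1: V = 2.675 m/s, Re = 4.41×10^5, ε/D = 6.36×10^-4, f = 0.01848, h_1 = f(L/D)V²/2g = 5.481 m
Pipe 2: V = 6.533 m/s, Re = 6.90×10^5, ε/D = 1.13×10^-5, f = 0.01250, h_2 = f(L/D)V²/2g = 448.6 m
Series → Q common, losses add: H = Σh = 454.0 m

H ≈ 454 m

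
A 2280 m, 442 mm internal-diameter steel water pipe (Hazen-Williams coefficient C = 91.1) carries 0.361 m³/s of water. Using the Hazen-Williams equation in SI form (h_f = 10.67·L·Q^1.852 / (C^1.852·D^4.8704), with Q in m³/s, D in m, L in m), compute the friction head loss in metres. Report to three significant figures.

h_f ≈ 46.2 m

h_f = 10.67·2280·0.361^1.852 / (91.1^1.852·0.442^4.8704) = 46.19 m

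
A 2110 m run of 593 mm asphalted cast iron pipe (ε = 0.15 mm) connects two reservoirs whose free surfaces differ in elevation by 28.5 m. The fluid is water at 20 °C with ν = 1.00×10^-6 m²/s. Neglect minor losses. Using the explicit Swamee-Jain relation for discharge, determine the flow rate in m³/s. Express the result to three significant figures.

Swamee-Jain (Type II): Q = -0.965·√(gD⁵h_f/L)·ln[ε/(3.7D) + √(3.17ν²L/(gD³h_f))]
√(gD⁵h_f/L) = √(9.81·0.593⁵·28.5/2110) = 0.09857
ε/(3.7D) = 6.84×10^-5; √(3.17ν²L/(gD³h_f)) = 1.07×10^-5
Q = -0.965·0.09857·ln(7.908×10^-5) = 0.8984 m³/s
Check: V = 3.25 m/s, Re = 1.93×10^6, f = 0.01493, h_f = 28.7 m ≈ 28.5 m ✓

Q ≈ 0.898 m³/s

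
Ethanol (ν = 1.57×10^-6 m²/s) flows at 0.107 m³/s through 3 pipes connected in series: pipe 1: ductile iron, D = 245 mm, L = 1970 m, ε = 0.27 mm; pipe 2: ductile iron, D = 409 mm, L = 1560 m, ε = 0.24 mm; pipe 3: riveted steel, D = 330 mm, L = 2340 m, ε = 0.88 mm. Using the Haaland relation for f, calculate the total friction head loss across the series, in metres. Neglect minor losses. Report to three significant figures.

Pipe 1: V = 2.270 m/s, Re = 3.54×10^5, ε/D = 0.00110, f = 0.02083, h_1 = f(L/D)V²/2g = 43.97 m
Pipe 2: V = 0.8144 m/s, Re = 2.12×10^5, ε/D = 5.87×10^-4, f = 0.01899, h_2 = f(L/D)V²/2g = 2.449 m
Pipe 3: V = 1.251 m/s, Re = 2.63×10^5, ε/D = 0.00267, f = 0.02587, h_3 = f(L/D)V²/2g = 14.63 m
Series → Q common, losses add: H = Σh = 61.05 m

H ≈ 61.1 m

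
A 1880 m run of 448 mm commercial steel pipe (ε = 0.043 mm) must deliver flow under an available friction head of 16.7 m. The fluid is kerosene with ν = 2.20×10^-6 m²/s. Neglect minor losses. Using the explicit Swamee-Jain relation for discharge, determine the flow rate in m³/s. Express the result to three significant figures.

Swamee-Jain (Type II): Q = -0.965·√(gD⁵h_f/L)·ln[ε/(3.7D) + √(3.17ν²L/(gD³h_f))]
√(gD⁵h_f/L) = √(9.81·0.448⁵·16.7/1880) = 0.03966
ε/(3.7D) = 2.59×10^-5; √(3.17ν²L/(gD³h_f)) = 4.43×10^-5
Q = -0.965·0.03966·ln(7.019×10^-5) = 0.3660 m³/s
Check: V = 2.32 m/s, Re = 4.73×10^5, f = 0.01452, h_f = 16.7 m ≈ 16.7 m ✓

Q ≈ 0.366 m³/s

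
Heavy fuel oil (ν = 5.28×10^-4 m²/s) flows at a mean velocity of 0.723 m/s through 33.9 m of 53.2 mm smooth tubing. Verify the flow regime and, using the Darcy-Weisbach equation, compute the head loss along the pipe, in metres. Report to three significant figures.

Re = VD/ν = 0.723·0.05320/5.28×10^-4 = 72.8 → laminar (Re < 2300)
f = 64/Re = 0.8785
h_f = f(L/D)V²/(2g) = 0.8785·(33.9/0.05320)·0.723²/(2·9.81) = 14.92 m

h_f ≈ 14.9 m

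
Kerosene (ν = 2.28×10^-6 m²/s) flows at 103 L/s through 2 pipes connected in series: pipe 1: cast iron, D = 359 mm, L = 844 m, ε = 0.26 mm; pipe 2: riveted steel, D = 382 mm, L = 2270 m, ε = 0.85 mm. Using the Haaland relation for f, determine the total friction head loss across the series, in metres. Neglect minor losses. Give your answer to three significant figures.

H ≈ 8.63 m

Pipe 1: V = 1.018 m/s, Re = 1.60×10^5, ε/D = 7.24×10^-4, f = 0.02006, h_1 = f(L/D)V²/2g = 2.489 m
Pipe 2: V = 0.8987 m/s, Re = 1.51×10^5, ε/D = 0.00223, f = 0.02511, h_2 = f(L/D)V²/2g = 6.142 m
Series → Q common, losses add: H = Σh = 8.631 m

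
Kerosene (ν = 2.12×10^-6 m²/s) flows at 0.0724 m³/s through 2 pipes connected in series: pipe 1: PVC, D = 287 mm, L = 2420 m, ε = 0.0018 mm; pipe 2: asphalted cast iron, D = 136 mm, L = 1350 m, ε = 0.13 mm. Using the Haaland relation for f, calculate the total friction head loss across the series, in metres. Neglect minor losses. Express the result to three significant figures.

H ≈ 264 m

Pipe 1: V = 1.119 m/s, Re = 1.52×10^5, ε/D = 6.27×10^-6, f = 0.01640, h_1 = f(L/D)V²/2g = 8.829 m
Pipe 2: V = 4.984 m/s, Re = 3.20×10^5, ε/D = 9.56×10^-4, f = 0.02029, h_2 = f(L/D)V²/2g = 254.9 m
Series → Q common, losses add: H = Σh = 263.8 m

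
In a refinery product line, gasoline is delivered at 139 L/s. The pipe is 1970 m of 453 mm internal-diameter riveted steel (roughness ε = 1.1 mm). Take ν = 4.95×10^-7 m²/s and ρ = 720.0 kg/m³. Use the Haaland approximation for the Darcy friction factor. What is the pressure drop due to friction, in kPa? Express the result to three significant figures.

V = 4Q/(πD²) = 4·0.139/(π·0.453²) = 0.8624 m/s
Re = VD/ν = 0.8624·0.453/4.95×10^-7 = 7.89×10^5 → turbulent
ε/D = 1.1/453 = 0.00243
Haaland: f = 0.02491
h_f = f(L/D)V²/(2g) = 0.02491·(1970/0.453)·0.8624²/(2·9.81) = 4.106 m
Δp = ρg·h_f = 720.0·9.81·4.106 = 29.00 kPa

Δp ≈ 29.0 kPa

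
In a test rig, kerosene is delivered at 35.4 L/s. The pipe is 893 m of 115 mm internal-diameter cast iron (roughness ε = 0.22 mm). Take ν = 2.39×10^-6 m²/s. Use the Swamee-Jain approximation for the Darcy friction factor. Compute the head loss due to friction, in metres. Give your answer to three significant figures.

V = 4Q/(πD²) = 4·0.0354/(π·0.115²) = 3.408 m/s
Re = VD/ν = 3.408·0.115/2.39×10^-6 = 1.64×10^5 → turbulent
ε/D = 0.22/115 = 0.00191
Swamee-Jain: f = 0.02444
h_f = f(L/D)V²/(2g) = 0.02444·(893/0.115)·3.408²/(2·9.81) = 112.4 m

h_f ≈ 112 m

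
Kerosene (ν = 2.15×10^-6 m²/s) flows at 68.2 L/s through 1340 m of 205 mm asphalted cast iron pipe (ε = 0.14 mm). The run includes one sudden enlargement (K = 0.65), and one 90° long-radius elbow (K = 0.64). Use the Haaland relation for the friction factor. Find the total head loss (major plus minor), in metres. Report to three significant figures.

V = 4Q/(πD²) = 2.066 m/s; V²/2g = 0.2176 m
Re = 1.97×10^5, ε/D = 6.83×10^-4 → f = 0.01957 (Haaland)
Major: h_f = f(L/D)·V²/2g = 0.01957·6537·0.2176 = 27.83 m
Minor: ΣK = 1.29; h_m = ΣK·V²/2g = 0.2807 m
Total H_L = 27.83 + 0.2807 = 28.11 m

H_L ≈ 28.1 m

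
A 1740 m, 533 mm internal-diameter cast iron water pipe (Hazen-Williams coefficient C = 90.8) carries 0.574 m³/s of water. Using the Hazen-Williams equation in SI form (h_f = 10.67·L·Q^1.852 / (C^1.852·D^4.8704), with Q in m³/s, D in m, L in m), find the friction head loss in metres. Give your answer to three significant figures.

h_f = 10.67·1740·0.574^1.852 / (90.8^1.852·0.533^4.8704) = 33.63 m

h_f ≈ 33.6 m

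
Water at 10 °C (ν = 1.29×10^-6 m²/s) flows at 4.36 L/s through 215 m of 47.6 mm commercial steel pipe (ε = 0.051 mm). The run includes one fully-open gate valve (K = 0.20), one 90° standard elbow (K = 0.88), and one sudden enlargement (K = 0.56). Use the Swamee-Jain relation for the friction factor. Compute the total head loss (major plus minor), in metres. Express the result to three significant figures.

H_L ≈ 32.0 m

V = 4Q/(πD²) = 2.450 m/s; V²/2g = 0.3060 m
Re = 9.04×10^4, ε/D = 0.00107 → f = 0.02280 (Swamee-Jain)
Major: h_f = f(L/D)·V²/2g = 0.02280·4517·0.3060 = 31.51 m
Minor: ΣK = 1.64; h_m = ΣK·V²/2g = 0.5018 m
Total H_L = 31.51 + 0.5018 = 32.01 m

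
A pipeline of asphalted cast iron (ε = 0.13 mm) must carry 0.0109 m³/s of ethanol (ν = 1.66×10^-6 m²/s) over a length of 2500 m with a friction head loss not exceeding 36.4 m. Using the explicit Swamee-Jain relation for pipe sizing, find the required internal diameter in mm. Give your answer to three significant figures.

D ≈ 111 mm

Swamee-Jain (Type III): D = 0.66·[ε^1.25·(LQ²/(gh_f))^4.75 + ν·Q^9.4·(L/(gh_f))^5.2]^0.04
LQ²/(gh_f) = 8.318×10^-4; L/(gh_f) = 7.001
Term 1 = ε^1.25·(…)^4.75 = 3.25×10^-20; Term 2 = ν·Q^9.4·(…)^5.2 = 1.47×10^-20
D = 0.66·(3.25×10^-20 + 1.47×10^-20)^0.04 = 0.1113 m = 111 mm
Check: V = 1.12 m/s, Re = 7.51×10^4, f = 0.02353, h_f = 33.8 m ≈ 36.4 m ✓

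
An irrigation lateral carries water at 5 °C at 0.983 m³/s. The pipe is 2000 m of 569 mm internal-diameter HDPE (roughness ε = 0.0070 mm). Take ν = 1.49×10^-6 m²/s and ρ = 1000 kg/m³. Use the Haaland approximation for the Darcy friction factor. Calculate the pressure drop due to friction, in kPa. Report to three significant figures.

V = 4Q/(πD²) = 4·0.983/(π·0.569²) = 3.866 m/s
Re = VD/ν = 3.866·0.569/1.49×10^-6 = 1.48×10^6 → turbulent
ε/D = 0.0070/569 = 1.23×10^-5
Haaland: f = 0.01116
h_f = f(L/D)V²/(2g) = 0.01116·(2000/0.569)·3.866²/(2·9.81) = 29.87 m
Δp = ρg·h_f = 1000·9.81·29.87 = 293.1 kPa

Δp ≈ 293 kPa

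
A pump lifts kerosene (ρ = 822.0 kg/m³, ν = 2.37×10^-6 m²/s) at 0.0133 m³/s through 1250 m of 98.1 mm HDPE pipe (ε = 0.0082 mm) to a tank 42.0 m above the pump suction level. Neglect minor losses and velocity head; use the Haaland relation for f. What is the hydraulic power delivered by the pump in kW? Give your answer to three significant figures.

P_hyd ≈ 8.68 kW

V = 4Q/(πD²) = 1.760 m/s; Re = 7.28×10^4; ε/D = 8.36×10^-5; f = 0.01936
h_f = f(L/D)V²/2g = 38.93 m
Total head H = z + h_f = 42.0 + 38.93 = 80.93 m
P_hyd = ρgQH = 822.0·9.81·0.0133·80.93 = 8.680 kW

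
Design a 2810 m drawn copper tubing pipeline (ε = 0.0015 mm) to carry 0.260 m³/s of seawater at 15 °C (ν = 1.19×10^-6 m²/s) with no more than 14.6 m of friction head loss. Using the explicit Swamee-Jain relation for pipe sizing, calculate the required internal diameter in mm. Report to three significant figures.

D ≈ 428 mm

Swamee-Jain (Type III): D = 0.66·[ε^1.25·(LQ²/(gh_f))^4.75 + ν·Q^9.4·(L/(gh_f))^5.2]^0.04
LQ²/(gh_f) = 1.326; L/(gh_f) = 19.62
Term 1 = ε^1.25·(…)^4.75 = 2.01×10^-7; Term 2 = ν·Q^9.4·(…)^5.2 = 1.99×10^-5
D = 0.66·(2.01×10^-7 + 1.99×10^-5)^0.04 = 0.4282 m = 428 mm
Check: V = 1.81 m/s, Re = 6.50×10^5, f = 0.01257, h_f = 13.7 m ≈ 14.6 m ✓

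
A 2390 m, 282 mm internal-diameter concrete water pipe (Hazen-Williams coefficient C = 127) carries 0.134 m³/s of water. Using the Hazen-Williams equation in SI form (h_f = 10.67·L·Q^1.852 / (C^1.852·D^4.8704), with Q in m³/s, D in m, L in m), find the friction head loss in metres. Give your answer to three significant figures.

h_f ≈ 37.3 m

h_f = 10.67·2390·0.134^1.852 / (127^1.852·0.282^4.8704) = 37.26 m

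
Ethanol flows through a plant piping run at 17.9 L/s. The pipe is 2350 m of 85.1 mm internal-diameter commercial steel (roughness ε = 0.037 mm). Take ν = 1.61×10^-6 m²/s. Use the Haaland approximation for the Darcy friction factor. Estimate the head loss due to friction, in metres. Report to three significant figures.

V = 4Q/(πD²) = 4·0.0179/(π·0.0851²) = 3.147 m/s
Re = VD/ν = 3.147·0.0851/1.61×10^-6 = 1.66×10^5 → turbulent
ε/D = 0.037/85.1 = 4.35×10^-4
Haaland: f = 0.01862
h_f = f(L/D)V²/(2g) = 0.01862·(2350/0.0851)·3.147²/(2·9.81) = 259.6 m

h_f ≈ 260 m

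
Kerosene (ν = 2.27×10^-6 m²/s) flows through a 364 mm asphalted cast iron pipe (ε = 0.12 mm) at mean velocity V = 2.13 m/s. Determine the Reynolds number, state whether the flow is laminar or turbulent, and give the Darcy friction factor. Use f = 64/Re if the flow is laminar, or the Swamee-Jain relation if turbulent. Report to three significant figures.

Re ≈ 3.42×10^5; turbulent; f ≈ 0.0171

Re = VD/ν = 2.130·0.364/2.27×10^-6 = 3.42×10^5
Re > 4000 → turbulent; ε/D = 3.30×10^-4
Swamee-Jain: f = 0.01708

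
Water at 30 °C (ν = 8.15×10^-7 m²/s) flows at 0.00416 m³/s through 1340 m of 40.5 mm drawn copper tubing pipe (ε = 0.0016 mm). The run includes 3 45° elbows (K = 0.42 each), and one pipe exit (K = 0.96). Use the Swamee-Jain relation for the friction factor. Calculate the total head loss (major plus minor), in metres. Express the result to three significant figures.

V = 4Q/(πD²) = 3.229 m/s; V²/2g = 0.5315 m
Re = 1.60×10^5, ε/D = 3.95×10^-5 → f = 0.01653 (Swamee-Jain)
Major: h_f = f(L/D)·V²/2g = 0.01653·33086·0.5315 = 290.7 m
Minor: ΣK = 2.22; h_m = ΣK·V²/2g = 1.180 m
Total H_L = 290.7 + 1.180 = 291.9 m

H_L ≈ 292 m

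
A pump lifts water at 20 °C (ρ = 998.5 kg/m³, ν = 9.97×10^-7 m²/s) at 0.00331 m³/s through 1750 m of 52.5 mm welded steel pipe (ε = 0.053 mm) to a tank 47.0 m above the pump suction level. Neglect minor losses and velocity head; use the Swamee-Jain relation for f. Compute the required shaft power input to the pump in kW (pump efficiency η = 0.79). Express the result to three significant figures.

V = 4Q/(πD²) = 1.529 m/s; Re = 8.05×10^4; ε/D = 0.00101; f = 0.02286
h_f = f(L/D)V²/2g = 90.81 m
Total head H = z + h_f = 47.0 + 90.81 = 137.8 m
P_hyd = ρgQH = 998.5·9.81·0.00331·137.8 = 4.468 kW
P_shaft = P_hyd/η = 4.468/0.79 = 5.656 kW

P_shaft ≈ 5.66 kW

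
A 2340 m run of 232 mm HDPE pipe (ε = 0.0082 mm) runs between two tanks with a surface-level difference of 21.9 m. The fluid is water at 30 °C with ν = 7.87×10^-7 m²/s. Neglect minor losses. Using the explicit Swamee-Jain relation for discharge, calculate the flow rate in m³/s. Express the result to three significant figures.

Swamee-Jain (Type II): Q = -0.965·√(gD⁵h_f/L)·ln[ε/(3.7D) + √(3.17ν²L/(gD³h_f))]
√(gD⁵h_f/L) = √(9.81·0.232⁵·21.9/2340) = 0.007855
ε/(3.7D) = 9.55×10^-6; √(3.17ν²L/(gD³h_f)) = 4.14×10^-5
Q = -0.965·0.007855·ln(5.094×10^-5) = 0.07493 m³/s
Check: V = 1.77 m/s, Re = 5.23×10^5, f = 0.01354, h_f = 21.9 m ≈ 21.9 m ✓

Q ≈ 0.0749 m³/s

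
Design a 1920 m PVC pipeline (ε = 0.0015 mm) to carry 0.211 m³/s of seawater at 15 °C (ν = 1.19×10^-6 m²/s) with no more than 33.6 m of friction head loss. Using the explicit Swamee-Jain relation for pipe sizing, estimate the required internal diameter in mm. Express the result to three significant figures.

Swamee-Jain (Type III): D = 0.66·[ε^1.25·(LQ²/(gh_f))^4.75 + ν·Q^9.4·(L/(gh_f))^5.2]^0.04
LQ²/(gh_f) = 0.2593; L/(gh_f) = 5.825
Term 1 = ε^1.25·(…)^4.75 = 8.63×10^-11; Term 2 = ν·Q^9.4·(…)^5.2 = 5.05×10^-9
D = 0.66·(8.63×10^-11 + 5.05×10^-9)^0.04 = 0.3076 m = 308 mm
Check: V = 2.84 m/s, Re = 7.34×10^5, f = 0.01234, h_f = 31.6 m ≈ 33.6 m ✓

D ≈ 308 mm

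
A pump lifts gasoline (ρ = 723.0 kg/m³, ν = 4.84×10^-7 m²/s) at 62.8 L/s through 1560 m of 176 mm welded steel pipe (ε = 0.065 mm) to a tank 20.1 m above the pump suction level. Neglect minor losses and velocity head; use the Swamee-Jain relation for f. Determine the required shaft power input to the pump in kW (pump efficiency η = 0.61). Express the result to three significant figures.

P_shaft ≈ 50.7 kW

V = 4Q/(πD²) = 2.581 m/s; Re = 9.39×10^5; ε/D = 3.69×10^-4; f = 0.01638
h_f = f(L/D)V²/2g = 49.31 m
Total head H = z + h_f = 20.1 + 49.31 = 69.41 m
P_hyd = ρgQH = 723.0·9.81·0.0628·69.41 = 30.92 kW
P_shaft = P_hyd/η = 30.92/0.61 = 50.68 kW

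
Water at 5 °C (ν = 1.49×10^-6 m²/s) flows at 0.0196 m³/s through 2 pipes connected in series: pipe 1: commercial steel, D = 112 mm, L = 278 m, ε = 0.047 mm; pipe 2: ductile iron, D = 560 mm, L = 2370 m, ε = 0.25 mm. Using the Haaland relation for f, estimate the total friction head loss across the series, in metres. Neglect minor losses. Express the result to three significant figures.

H ≈ 9.43 m

Pipe 1: V = 1.989 m/s, Re = 1.50×10^5, ε/D = 4.20×10^-4, f = 0.01876, h_1 = f(L/D)V²/2g = 9.394 m
Pipe 2: V = 0.07958 m/s, Re = 2.99×10^4, ε/D = 4.46×10^-4, f = 0.02435, h_2 = f(L/D)V²/2g = 0.03327 m
Series → Q common, losses add: H = Σh = 9.427 m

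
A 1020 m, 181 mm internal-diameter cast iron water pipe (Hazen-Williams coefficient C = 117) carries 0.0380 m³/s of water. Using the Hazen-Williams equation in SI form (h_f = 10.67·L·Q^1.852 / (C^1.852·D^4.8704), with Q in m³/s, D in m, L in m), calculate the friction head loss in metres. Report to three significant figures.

h_f ≈ 15.5 m

h_f = 10.67·1020·0.0380^1.852 / (117^1.852·0.181^4.8704) = 15.55 m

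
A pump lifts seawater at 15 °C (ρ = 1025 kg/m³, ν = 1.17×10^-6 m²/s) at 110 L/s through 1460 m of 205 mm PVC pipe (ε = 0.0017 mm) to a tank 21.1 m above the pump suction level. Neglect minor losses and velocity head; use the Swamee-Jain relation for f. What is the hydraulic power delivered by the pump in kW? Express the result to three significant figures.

P_hyd ≈ 80.8 kW

V = 4Q/(πD²) = 3.333 m/s; Re = 5.84×10^5; ε/D = 8.29×10^-6; f = 0.01288
h_f = f(L/D)V²/2g = 51.94 m
Total head H = z + h_f = 21.1 + 51.94 = 73.04 m
P_hyd = ρgQH = 1025·9.81·0.110·73.04 = 80.78 kW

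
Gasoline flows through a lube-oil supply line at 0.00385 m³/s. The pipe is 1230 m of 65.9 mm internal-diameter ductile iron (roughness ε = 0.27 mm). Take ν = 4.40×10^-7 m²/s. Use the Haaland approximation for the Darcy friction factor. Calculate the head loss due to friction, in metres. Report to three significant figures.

V = 4Q/(πD²) = 4·0.00385/(π·0.0659²) = 1.129 m/s
Re = VD/ν = 1.129·0.0659/4.40×10^-7 = 1.69×10^5 → turbulent
ε/D = 0.27/65.9 = 0.00410
Haaland: f = 0.02925
h_f = f(L/D)V²/(2g) = 0.02925·(1230/0.0659)·1.129²/(2·9.81) = 35.45 m

h_f ≈ 35.5 m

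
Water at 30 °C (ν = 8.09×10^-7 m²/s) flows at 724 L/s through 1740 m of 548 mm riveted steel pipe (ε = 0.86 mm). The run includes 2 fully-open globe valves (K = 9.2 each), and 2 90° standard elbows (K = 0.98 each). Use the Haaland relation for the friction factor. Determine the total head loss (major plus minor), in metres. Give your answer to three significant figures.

H_L ≈ 43.5 m

V = 4Q/(πD²) = 3.070 m/s; V²/2g = 0.4803 m
Re = 2.08×10^6, ε/D = 0.00157 → f = 0.02212 (Haaland)
Major: h_f = f(L/D)·V²/2g = 0.02212·3175·0.4803 = 33.73 m
Minor: ΣK = 20.4; h_m = ΣK·V²/2g = 9.778 m
Total H_L = 33.73 + 9.778 = 43.51 m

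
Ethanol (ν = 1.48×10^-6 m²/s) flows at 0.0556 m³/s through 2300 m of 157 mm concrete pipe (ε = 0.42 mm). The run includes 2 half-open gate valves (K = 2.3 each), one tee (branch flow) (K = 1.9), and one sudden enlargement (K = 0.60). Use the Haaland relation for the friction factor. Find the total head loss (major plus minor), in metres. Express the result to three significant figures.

V = 4Q/(πD²) = 2.872 m/s; V²/2g = 0.4204 m
Re = 3.05×10^5, ε/D = 0.00268 → f = 0.02582 (Haaland)
Major: h_f = f(L/D)·V²/2g = 0.02582·14650·0.4204 = 159.0 m
Minor: ΣK = 7.10; h_m = ΣK·V²/2g = 2.985 m
Total H_L = 159.0 + 2.985 = 162.0 m

H_L ≈ 162 m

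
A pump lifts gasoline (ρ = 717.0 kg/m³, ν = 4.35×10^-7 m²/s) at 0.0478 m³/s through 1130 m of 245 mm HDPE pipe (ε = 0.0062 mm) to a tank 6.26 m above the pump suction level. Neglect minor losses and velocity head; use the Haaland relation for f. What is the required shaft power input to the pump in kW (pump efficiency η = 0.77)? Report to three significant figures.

V = 4Q/(πD²) = 1.014 m/s; Re = 5.71×10^5; ε/D = 2.53×10^-5; f = 0.01309
h_f = f(L/D)V²/2g = 3.163 m
Total head H = z + h_f = 6.26 + 3.163 = 9.423 m
P_hyd = ρgQH = 717.0·9.81·0.0478·9.423 = 3.168 kW
P_shaft = P_hyd/η = 3.168/0.77 = 4.115 kW

P_shaft ≈ 4.11 kW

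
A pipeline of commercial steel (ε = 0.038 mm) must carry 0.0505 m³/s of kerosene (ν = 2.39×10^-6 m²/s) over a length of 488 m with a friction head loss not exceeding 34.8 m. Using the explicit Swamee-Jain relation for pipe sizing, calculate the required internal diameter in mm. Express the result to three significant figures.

Swamee-Jain (Type III): D = 0.66·[ε^1.25·(LQ²/(gh_f))^4.75 + ν·Q^9.4·(L/(gh_f))^5.2]^0.04
LQ²/(gh_f) = 0.003645; L/(gh_f) = 1.429
Term 1 = ε^1.25·(…)^4.75 = 7.82×10^-18; Term 2 = ν·Q^9.4·(…)^5.2 = 9.91×10^-18
D = 0.66·(7.82×10^-18 + 9.91×10^-18)^0.04 = 0.1411 m = 141 mm
Check: V = 3.23 m/s, Re = 1.91×10^5, f = 0.01770, h_f = 32.5 m ≈ 34.8 m ✓

D ≈ 141 mm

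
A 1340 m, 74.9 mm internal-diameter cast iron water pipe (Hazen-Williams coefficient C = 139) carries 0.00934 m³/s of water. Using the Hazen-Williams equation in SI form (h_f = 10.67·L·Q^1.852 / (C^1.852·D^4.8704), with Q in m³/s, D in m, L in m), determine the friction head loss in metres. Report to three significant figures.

h_f ≈ 81.1 m

h_f = 10.67·1340·0.00934^1.852 / (139^1.852·0.0749^4.8704) = 81.14 m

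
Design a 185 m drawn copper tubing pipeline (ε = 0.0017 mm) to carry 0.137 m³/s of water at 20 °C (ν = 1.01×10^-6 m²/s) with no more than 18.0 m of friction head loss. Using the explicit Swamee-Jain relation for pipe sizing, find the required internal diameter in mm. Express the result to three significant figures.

Swamee-Jain (Type III): D = 0.66·[ε^1.25·(LQ²/(gh_f))^4.75 + ν·Q^9.4·(L/(gh_f))^5.2]^0.04
LQ²/(gh_f) = 0.01966; L/(gh_f) = 1.048
Term 1 = ε^1.25·(…)^4.75 = 4.82×10^-16; Term 2 = ν·Q^9.4·(…)^5.2 = 9.88×10^-15
D = 0.66·(4.82×10^-16 + 9.88×10^-15)^0.04 = 0.1820 m = 182 mm
Check: V = 5.26 m/s, Re = 9.49×10^5, f = 0.01193, h_f = 17.1 m ≈ 18.0 m ✓

D ≈ 182 mm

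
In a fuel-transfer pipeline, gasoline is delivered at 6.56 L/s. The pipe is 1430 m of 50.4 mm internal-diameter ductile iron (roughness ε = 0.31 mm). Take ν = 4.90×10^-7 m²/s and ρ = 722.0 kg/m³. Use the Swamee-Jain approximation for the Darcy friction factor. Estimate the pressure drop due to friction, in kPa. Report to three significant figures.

V = 4Q/(πD²) = 4·0.00656/(π·0.0504²) = 3.288 m/s
Re = VD/ν = 3.288·0.0504/4.90×10^-7 = 3.38×10^5 → turbulent
ε/D = 0.31/50.4 = 0.00615
Swamee-Jain: f = 0.03273
h_f = f(L/D)V²/(2g) = 0.03273·(1430/0.0504)·3.288²/(2·9.81) = 511.8 m
Δp = ρg·h_f = 722.0·9.81·511.8 = 3625 kPa

Δp ≈ 3620 kPa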